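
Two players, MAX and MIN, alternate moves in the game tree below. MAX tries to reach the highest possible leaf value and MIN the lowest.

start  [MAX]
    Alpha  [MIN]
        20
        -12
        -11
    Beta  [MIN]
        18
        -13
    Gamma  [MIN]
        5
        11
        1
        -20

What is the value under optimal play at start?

-12

Alpha (MIN): min(20, -12, -11) = -12
Beta (MIN): min(18, -13) = -13
Gamma (MIN): min(5, 11, 1, -20) = -20
start (MAX): max(-12, -13, -20) = -12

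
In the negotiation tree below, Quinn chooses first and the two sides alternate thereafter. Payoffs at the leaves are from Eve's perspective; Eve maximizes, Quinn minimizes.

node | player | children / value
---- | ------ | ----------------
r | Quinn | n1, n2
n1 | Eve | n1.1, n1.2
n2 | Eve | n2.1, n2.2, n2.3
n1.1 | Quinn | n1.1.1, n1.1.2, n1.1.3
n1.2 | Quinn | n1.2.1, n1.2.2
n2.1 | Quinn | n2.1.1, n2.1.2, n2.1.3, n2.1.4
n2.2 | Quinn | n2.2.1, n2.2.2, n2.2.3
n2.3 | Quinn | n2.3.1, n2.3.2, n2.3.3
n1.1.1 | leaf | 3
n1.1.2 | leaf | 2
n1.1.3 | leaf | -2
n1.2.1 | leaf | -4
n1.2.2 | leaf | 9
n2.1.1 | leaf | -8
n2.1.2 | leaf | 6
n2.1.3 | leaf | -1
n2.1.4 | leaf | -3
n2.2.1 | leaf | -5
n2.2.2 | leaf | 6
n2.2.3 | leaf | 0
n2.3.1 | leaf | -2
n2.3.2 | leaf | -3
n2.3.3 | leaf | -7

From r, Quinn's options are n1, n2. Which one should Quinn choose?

n1.1 (Quinn): min(3, 2, -2) = -2
n1.2 (Quinn): min(-4, 9) = -4
n1 (Eve): max(-2, -4) = -2
n2.1 (Quinn): min(-8, 6, -1, -3) = -8
n2.2 (Quinn): min(-5, 6, 0) = -5
n2.3 (Quinn): min(-2, -3, -7) = -7
n2 (Eve): max(-8, -5, -7) = -5
r (Quinn): min(-2, -5) = -5
Quinn at r wants the lowest of {n1=-2, n2=-5}, so chooses n2.

n2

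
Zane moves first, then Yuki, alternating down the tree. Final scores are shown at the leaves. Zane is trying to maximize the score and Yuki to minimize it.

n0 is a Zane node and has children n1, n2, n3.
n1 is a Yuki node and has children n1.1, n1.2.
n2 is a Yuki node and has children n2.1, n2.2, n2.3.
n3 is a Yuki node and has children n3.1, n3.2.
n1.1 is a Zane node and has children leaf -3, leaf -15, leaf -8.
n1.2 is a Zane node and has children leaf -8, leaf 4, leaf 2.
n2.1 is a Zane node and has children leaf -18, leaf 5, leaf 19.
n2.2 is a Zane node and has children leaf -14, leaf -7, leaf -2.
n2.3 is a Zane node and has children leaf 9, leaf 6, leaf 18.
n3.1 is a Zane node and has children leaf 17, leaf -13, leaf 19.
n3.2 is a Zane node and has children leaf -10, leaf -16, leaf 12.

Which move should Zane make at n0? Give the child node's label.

n1.1 (Zane): max(-3, -15, -8) = -3
n1.2 (Zane): max(-8, 4, 2) = 4
n1 (Yuki): min(-3, 4) = -3
n2.1 (Zane): max(-18, 5, 19) = 19
n2.2 (Zane): max(-14, -7, -2) = -2
n2.3 (Zane): max(9, 6, 18) = 18
n2 (Yuki): min(19, -2, 18) = -2
n3.1 (Zane): max(17, -13, 19) = 19
n3.2 (Zane): max(-10, -16, 12) = 12
n3 (Yuki): min(19, 12) = 12
n0 (Zane): max(-3, -2, 12) = 12
Zane at n0 wants the highest of {n1=-3, n2=-2, n3=12}, so chooses n3.

n3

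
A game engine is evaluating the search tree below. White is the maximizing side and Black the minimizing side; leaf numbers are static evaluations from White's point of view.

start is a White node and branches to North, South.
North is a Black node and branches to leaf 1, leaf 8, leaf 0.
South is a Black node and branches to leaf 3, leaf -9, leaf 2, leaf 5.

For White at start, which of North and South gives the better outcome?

North

North (Black): min(1, 8, 0) = 0
South (Black): min(3, -9, 2, 5) = -9
White prefers the higher value; North=0, South=-9. North is better since 0 > -9.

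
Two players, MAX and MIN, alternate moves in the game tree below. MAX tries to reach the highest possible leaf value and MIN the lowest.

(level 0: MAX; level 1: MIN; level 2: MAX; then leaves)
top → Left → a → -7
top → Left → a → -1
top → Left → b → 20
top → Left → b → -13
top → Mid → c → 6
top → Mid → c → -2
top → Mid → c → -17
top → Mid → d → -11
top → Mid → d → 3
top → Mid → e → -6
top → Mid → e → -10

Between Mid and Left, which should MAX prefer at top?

c (MAX): max(6, -2, -17) = 6
d (MAX): max(-11, 3) = 3
e (MAX): max(-6, -10) = -6
Mid (MIN): min(6, 3, -6) = -6
a (MAX): max(-7, -1) = -1
b (MAX): max(20, -13) = 20
Left (MIN): min(-1, 20) = -1
MAX prefers the higher value; Mid=-6, Left=-1. Left is better since -1 > -6.

Left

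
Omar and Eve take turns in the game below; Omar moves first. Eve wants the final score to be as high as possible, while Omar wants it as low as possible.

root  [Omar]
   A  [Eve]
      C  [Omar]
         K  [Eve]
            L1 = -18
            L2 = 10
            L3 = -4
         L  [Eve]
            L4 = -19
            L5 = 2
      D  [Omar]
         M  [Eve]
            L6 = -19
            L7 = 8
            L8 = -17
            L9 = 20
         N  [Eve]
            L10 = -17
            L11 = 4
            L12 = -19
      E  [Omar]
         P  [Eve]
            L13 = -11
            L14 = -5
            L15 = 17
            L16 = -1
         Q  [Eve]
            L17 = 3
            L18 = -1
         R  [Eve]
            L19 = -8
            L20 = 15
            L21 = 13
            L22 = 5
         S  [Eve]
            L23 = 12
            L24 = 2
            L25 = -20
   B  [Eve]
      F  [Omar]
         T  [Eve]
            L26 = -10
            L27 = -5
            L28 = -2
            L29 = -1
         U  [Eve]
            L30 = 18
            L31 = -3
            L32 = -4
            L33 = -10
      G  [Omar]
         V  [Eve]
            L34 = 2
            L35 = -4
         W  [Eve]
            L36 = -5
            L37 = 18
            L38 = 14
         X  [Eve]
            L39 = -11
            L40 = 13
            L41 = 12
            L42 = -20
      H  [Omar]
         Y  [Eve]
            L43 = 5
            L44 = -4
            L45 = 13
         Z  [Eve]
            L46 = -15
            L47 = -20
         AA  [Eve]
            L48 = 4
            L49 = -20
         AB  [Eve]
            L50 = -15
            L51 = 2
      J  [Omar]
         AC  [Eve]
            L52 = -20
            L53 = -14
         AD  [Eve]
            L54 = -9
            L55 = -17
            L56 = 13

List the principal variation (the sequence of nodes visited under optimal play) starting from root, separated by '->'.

root -> B -> G -> V -> L34

K (Eve): max(-18, 10, -4) = 10
L (Eve): max(-19, 2) = 2
C (Omar): min(10, 2) = 2
M (Eve): max(-19, 8, -17, 20) = 20
N (Eve): max(-17, 4, -19) = 4
D (Omar): min(20, 4) = 4
P (Eve): max(-11, -5, 17, -1) = 17
Q (Eve): max(3, -1) = 3
R (Eve): max(-8, 15, 13, 5) = 15
S (Eve): max(12, 2, -20) = 12
E (Omar): min(17, 3, 15, 12) = 3
A (Eve): max(2, 4, 3) = 4
T (Eve): max(-10, -5, -2, -1) = -1
U (Eve): max(18, -3, -4, -10) = 18
F (Omar): min(-1, 18) = -1
V (Eve): max(2, -4) = 2
W (Eve): max(-5, 18, 14) = 18
X (Eve): max(-11, 13, 12, -20) = 13
G (Omar): min(2, 18, 13) = 2
Y (Eve): max(5, -4, 13) = 13
Z (Eve): max(-15, -20) = -15
AA (Eve): max(4, -20) = 4
AB (Eve): max(-15, 2) = 2
H (Omar): min(13, -15, 4, 2) = -15
AC (Eve): max(-20, -14) = -14
AD (Eve): max(-9, -17, 13) = 13
J (Omar): min(-14, 13) = -14
B (Eve): max(-1, 2, -15, -14) = 2
root (Omar): min(4, 2) = 2
At root, Omar picks B (lowest: 2).
At B, Eve picks G (highest: 2).
At G, Omar picks V (lowest: 2).
At V, Eve picks L34 (highest: 2).
Terminal value 2.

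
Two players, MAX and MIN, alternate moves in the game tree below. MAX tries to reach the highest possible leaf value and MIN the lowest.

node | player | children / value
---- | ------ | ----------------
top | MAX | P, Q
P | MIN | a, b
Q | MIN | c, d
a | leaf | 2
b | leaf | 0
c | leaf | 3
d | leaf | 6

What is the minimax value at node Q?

3

Q (MIN): min(3, 6) = 3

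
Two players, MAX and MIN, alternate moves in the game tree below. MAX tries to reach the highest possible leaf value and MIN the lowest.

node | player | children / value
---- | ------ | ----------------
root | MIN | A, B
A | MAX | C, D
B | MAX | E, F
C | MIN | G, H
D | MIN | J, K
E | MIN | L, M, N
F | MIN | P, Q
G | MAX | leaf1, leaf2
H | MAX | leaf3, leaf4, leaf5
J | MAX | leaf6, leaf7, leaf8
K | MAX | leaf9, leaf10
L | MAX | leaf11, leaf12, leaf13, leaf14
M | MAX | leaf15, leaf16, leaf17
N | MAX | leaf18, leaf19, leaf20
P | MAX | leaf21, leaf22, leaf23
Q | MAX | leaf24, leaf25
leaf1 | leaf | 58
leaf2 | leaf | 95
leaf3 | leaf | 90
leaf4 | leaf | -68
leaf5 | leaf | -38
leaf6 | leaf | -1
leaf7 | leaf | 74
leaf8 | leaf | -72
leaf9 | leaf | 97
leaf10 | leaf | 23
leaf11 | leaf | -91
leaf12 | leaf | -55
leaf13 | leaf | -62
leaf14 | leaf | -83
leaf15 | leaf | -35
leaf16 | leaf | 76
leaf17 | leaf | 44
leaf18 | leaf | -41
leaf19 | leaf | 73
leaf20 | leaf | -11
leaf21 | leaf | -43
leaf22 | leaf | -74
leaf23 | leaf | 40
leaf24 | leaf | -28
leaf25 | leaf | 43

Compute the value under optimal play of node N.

73

N (MAX): max(-41, 73, -11) = 73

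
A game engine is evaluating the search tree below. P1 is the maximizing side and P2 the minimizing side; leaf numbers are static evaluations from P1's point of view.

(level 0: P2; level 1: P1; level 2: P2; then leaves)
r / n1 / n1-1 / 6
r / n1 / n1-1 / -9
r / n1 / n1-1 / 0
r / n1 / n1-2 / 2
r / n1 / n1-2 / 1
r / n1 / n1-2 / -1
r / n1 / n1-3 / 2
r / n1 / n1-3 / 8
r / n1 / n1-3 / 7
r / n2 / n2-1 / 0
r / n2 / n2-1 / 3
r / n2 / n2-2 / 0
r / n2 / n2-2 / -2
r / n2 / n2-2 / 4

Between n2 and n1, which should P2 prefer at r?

n2

n2-1 (P2): min(0, 3) = 0
n2-2 (P2): min(0, -2, 4) = -2
n2 (P1): max(0, -2) = 0
n1-1 (P2): min(6, -9, 0) = -9
n1-2 (P2): min(2, 1, -1) = -1
n1-3 (P2): min(2, 8, 7) = 2
n1 (P1): max(-9, -1, 2) = 2
P2 prefers the lower value; n2=0, n1=2. n2 is better since 0 < 2.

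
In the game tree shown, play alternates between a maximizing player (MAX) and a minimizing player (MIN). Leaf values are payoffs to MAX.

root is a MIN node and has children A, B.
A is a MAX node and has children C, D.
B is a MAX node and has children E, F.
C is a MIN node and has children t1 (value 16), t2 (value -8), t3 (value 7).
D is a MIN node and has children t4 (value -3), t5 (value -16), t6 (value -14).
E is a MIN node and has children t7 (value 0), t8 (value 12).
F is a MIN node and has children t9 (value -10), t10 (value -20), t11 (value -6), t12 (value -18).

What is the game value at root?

-8

C (MIN): min(16, -8, 7) = -8
D (MIN): min(-3, -16, -14) = -16
A (MAX): max(-8, -16) = -8
E (MIN): min(0, 12) = 0
F (MIN): min(-10, -20, -6, -18) = -20
B (MAX): max(0, -20) = 0
root (MIN): min(-8, 0) = -8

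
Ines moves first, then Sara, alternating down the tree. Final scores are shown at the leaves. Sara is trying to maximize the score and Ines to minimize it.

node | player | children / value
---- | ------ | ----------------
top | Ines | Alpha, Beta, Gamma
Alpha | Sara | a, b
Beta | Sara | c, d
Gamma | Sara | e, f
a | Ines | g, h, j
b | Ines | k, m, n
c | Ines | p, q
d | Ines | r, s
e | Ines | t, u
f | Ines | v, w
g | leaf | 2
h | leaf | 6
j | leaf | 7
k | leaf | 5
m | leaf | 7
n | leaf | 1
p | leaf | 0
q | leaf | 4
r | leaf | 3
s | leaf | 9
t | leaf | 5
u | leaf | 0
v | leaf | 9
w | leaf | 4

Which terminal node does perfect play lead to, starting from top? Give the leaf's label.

a (Ines): min(2, 6, 7) = 2
b (Ines): min(5, 7, 1) = 1
Alpha (Sara): max(2, 1) = 2
c (Ines): min(0, 4) = 0
d (Ines): min(3, 9) = 3
Beta (Sara): max(0, 3) = 3
e (Ines): min(5, 0) = 0
f (Ines): min(9, 4) = 4
Gamma (Sara): max(0, 4) = 4
top (Ines): min(2, 3, 4) = 2
At top, Ines picks Alpha (lowest: 2).
At Alpha, Sara picks a (highest: 2).
At a, Ines picks g (lowest: 2).
Terminal value 2.

g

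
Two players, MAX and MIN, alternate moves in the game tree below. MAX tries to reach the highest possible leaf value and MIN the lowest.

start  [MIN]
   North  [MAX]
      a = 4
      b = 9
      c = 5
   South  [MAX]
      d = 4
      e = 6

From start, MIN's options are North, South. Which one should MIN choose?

North (MAX): max(4, 9, 5) = 9
South (MAX): max(4, 6) = 6
start (MIN): min(9, 6) = 6
MIN at start wants the lowest of {North=9, South=6}, so chooses South.

South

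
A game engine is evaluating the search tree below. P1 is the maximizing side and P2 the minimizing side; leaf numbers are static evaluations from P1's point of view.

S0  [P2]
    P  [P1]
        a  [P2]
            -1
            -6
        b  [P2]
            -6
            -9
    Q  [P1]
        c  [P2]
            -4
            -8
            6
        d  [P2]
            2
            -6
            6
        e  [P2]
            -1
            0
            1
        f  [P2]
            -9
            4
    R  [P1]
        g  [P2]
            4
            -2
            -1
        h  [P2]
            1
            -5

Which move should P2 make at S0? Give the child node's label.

a (P2): min(-1, -6) = -6
b (P2): min(-6, -9) = -9
P (P1): max(-6, -9) = -6
c (P2): min(-4, -8, 6) = -8
d (P2): min(2, -6, 6) = -6
e (P2): min(-1, 0, 1) = -1
f (P2): min(-9, 4) = -9
Q (P1): max(-8, -6, -1, -9) = -1
g (P2): min(4, -2, -1) = -2
h (P2): min(1, -5) = -5
R (P1): max(-2, -5) = -2
S0 (P2): min(-6, -1, -2) = -6
P2 at S0 wants the lowest of {P=-6, Q=-1, R=-2}, so chooses P.

P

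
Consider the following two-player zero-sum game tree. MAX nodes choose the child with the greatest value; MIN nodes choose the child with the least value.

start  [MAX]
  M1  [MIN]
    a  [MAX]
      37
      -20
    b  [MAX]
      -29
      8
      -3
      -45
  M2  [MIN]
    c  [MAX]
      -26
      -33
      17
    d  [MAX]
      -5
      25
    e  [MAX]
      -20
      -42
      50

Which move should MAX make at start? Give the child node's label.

a (MAX): max(37, -20) = 37
b (MAX): max(-29, 8, -3, -45) = 8
M1 (MIN): min(37, 8) = 8
c (MAX): max(-26, -33, 17) = 17
d (MAX): max(-5, 25) = 25
e (MAX): max(-20, -42, 50) = 50
M2 (MIN): min(17, 25, 50) = 17
start (MAX): max(8, 17) = 17
MAX at start wants the highest of {M1=8, M2=17}, so chooses M2.

M2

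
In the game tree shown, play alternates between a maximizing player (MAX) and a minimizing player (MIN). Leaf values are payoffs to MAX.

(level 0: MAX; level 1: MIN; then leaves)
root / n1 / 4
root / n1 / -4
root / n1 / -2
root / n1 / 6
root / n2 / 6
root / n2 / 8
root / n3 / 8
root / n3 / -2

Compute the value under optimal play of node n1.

n1 (MIN): min(4, -4, -2, 6) = -4

-4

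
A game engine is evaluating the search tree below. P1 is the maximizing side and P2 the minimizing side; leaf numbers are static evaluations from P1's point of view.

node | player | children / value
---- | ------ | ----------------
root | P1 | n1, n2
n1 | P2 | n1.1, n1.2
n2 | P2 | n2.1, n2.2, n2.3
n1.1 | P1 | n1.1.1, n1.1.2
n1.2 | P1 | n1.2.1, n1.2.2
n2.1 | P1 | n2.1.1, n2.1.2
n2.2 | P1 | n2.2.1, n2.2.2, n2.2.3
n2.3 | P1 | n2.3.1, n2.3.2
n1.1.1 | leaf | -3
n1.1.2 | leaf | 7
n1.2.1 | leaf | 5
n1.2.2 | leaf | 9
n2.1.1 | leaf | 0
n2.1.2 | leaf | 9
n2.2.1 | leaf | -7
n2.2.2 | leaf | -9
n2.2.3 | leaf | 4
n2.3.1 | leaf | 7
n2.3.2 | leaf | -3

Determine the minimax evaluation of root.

n1.1 (P1): max(-3, 7) = 7
n1.2 (P1): max(5, 9) = 9
n1 (P2): min(7, 9) = 7
n2.1 (P1): max(0, 9) = 9
n2.2 (P1): max(-7, -9, 4) = 4
n2.3 (P1): max(7, -3) = 7
n2 (P2): min(9, 4, 7) = 4
root (P1): max(7, 4) = 7

7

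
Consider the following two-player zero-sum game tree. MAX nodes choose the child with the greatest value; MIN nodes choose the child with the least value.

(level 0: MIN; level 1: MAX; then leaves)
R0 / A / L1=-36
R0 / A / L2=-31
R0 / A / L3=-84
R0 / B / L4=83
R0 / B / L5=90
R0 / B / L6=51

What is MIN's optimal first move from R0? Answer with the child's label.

A (MAX): max(-36, -31, -84) = -31
B (MAX): max(83, 90, 51) = 90
R0 (MIN): min(-31, 90) = -31
MIN at R0 wants the lowest of {A=-31, B=90}, so chooses A.

A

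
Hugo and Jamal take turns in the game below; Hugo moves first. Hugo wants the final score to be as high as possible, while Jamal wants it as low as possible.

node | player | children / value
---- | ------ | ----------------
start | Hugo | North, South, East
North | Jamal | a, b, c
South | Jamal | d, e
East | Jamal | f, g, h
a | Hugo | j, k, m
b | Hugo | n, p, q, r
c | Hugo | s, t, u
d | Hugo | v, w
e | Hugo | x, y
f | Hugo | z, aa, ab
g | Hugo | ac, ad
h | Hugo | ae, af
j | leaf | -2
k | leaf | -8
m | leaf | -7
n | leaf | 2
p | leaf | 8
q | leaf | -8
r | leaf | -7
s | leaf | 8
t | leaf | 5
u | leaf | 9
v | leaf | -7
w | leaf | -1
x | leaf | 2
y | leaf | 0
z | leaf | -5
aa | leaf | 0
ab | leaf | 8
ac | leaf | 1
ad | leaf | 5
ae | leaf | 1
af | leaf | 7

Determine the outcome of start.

a (Hugo): max(-2, -8, -7) = -2
b (Hugo): max(2, 8, -8, -7) = 8
c (Hugo): max(8, 5, 9) = 9
North (Jamal): min(-2, 8, 9) = -2
d (Hugo): max(-7, -1) = -1
e (Hugo): max(2, 0) = 2
South (Jamal): min(-1, 2) = -1
f (Hugo): max(-5, 0, 8) = 8
g (Hugo): max(1, 5) = 5
h (Hugo): max(1, 7) = 7
East (Jamal): min(8, 5, 7) = 5
start (Hugo): max(-2, -1, 5) = 5

5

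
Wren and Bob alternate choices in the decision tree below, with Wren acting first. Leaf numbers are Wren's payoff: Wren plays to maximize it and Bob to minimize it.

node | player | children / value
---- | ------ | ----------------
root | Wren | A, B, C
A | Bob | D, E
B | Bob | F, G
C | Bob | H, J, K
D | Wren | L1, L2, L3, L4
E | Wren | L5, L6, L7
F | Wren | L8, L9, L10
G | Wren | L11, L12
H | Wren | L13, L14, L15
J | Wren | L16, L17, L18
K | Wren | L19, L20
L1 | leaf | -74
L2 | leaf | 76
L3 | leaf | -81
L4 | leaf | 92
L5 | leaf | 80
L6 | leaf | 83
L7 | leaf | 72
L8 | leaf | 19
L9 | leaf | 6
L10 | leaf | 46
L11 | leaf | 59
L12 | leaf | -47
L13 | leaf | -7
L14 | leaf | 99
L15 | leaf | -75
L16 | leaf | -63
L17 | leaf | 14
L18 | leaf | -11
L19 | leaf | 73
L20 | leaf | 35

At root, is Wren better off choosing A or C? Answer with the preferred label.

D (Wren): max(-74, 76, -81, 92) = 92
E (Wren): max(80, 83, 72) = 83
A (Bob): min(92, 83) = 83
H (Wren): max(-7, 99, -75) = 99
J (Wren): max(-63, 14, -11) = 14
K (Wren): max(73, 35) = 73
C (Bob): min(99, 14, 73) = 14
Wren prefers the higher value; A=83, C=14. A is better since 83 > 14.

A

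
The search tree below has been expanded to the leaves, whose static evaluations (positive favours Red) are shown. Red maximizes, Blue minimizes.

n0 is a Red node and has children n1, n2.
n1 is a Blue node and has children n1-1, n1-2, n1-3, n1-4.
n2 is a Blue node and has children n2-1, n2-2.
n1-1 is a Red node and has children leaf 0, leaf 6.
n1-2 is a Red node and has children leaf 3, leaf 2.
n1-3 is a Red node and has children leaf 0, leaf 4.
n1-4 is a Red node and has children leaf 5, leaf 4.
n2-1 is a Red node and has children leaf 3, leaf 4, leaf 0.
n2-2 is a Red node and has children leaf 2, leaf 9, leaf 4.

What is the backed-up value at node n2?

4

n2-1 (Red): max(3, 4, 0) = 4
n2-2 (Red): max(2, 9, 4) = 9
n2 (Blue): min(4, 9) = 4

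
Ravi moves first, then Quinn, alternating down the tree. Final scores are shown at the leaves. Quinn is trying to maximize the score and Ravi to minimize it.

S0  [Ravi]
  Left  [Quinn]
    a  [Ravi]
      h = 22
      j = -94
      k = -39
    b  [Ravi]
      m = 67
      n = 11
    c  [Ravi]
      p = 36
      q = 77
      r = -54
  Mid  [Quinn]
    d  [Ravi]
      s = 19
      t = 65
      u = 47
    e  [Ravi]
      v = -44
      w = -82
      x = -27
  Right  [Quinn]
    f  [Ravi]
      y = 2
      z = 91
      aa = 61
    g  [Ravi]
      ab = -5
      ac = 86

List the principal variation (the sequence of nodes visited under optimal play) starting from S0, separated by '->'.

a (Ravi): min(22, -94, -39) = -94
b (Ravi): min(67, 11) = 11
c (Ravi): min(36, 77, -54) = -54
Left (Quinn): max(-94, 11, -54) = 11
d (Ravi): min(19, 65, 47) = 19
e (Ravi): min(-44, -82, -27) = -82
Mid (Quinn): max(19, -82) = 19
f (Ravi): min(2, 91, 61) = 2
g (Ravi): min(-5, 86) = -5
Right (Quinn): max(2, -5) = 2
S0 (Ravi): min(11, 19, 2) = 2
At S0, Ravi picks Right (lowest: 2).
At Right, Quinn picks f (highest: 2).
At f, Ravi picks y (lowest: 2).
Terminal value 2.

S0 -> Right -> f -> y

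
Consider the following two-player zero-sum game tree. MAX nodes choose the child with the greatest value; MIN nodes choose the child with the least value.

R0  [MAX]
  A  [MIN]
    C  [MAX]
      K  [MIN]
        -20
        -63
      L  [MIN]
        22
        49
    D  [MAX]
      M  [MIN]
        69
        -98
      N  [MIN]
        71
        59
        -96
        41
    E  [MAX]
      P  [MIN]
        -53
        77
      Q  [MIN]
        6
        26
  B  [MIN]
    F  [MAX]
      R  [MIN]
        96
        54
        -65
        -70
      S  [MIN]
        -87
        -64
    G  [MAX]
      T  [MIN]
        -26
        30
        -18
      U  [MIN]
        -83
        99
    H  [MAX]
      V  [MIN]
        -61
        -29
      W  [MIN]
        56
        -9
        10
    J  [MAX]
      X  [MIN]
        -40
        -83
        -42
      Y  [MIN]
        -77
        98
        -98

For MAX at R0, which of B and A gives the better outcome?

R (MIN): min(96, 54, -65, -70) = -70
S (MIN): min(-87, -64) = -87
F (MAX): max(-70, -87) = -70
T (MIN): min(-26, 30, -18) = -26
U (MIN): min(-83, 99) = -83
G (MAX): max(-26, -83) = -26
V (MIN): min(-61, -29) = -61
W (MIN): min(56, -9, 10) = -9
H (MAX): max(-61, -9) = -9
X (MIN): min(-40, -83, -42) = -83
Y (MIN): min(-77, 98, -98) = -98
J (MAX): max(-83, -98) = -83
B (MIN): min(-70, -26, -9, -83) = -83
K (MIN): min(-20, -63) = -63
L (MIN): min(22, 49) = 22
C (MAX): max(-63, 22) = 22
M (MIN): min(69, -98) = -98
N (MIN): min(71, 59, -96, 41) = -96
D (MAX): max(-98, -96) = -96
P (MIN): min(-53, 77) = -53
Q (MIN): min(6, 26) = 6
E (MAX): max(-53, 6) = 6
A (MIN): min(22, -96, 6) = -96
MAX prefers the higher value; B=-83, A=-96. B is better since -83 > -96.

B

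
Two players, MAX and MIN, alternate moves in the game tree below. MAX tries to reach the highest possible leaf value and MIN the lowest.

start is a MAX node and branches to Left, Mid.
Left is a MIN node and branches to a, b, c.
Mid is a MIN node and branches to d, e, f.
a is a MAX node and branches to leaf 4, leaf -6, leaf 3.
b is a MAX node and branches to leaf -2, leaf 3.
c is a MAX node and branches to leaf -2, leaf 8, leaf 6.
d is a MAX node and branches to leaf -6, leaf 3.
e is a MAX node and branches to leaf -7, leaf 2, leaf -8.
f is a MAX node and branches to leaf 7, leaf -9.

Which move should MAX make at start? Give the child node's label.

Left

a (MAX): max(4, -6, 3) = 4
b (MAX): max(-2, 3) = 3
c (MAX): max(-2, 8, 6) = 8
Left (MIN): min(4, 3, 8) = 3
d (MAX): max(-6, 3) = 3
e (MAX): max(-7, 2, -8) = 2
f (MAX): max(7, -9) = 7
Mid (MIN): min(3, 2, 7) = 2
start (MAX): max(3, 2) = 3
MAX at start wants the highest of {Left=3, Mid=2}, so chooses Left.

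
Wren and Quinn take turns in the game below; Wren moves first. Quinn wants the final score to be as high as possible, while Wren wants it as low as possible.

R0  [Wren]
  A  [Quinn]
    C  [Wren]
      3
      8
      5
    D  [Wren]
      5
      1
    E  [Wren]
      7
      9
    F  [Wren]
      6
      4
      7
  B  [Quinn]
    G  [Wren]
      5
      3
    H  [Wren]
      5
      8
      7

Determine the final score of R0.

C (Wren): min(3, 8, 5) = 3
D (Wren): min(5, 1) = 1
E (Wren): min(7, 9) = 7
F (Wren): min(6, 4, 7) = 4
A (Quinn): max(3, 1, 7, 4) = 7
G (Wren): min(5, 3) = 3
H (Wren): min(5, 8, 7) = 5
B (Quinn): max(3, 5) = 5
R0 (Wren): min(7, 5) = 5

5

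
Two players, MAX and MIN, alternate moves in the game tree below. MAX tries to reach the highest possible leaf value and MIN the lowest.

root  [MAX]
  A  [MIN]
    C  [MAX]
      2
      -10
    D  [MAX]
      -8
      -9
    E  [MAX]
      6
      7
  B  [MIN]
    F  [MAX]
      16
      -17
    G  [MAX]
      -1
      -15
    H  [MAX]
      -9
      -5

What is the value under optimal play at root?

C (MAX): max(2, -10) = 2
D (MAX): max(-8, -9) = -8
E (MAX): max(6, 7) = 7
A (MIN): min(2, -8, 7) = -8
F (MAX): max(16, -17) = 16
G (MAX): max(-1, -15) = -1
H (MAX): max(-9, -5) = -5
B (MIN): min(16, -1, -5) = -5
root (MAX): max(-8, -5) = -5

-5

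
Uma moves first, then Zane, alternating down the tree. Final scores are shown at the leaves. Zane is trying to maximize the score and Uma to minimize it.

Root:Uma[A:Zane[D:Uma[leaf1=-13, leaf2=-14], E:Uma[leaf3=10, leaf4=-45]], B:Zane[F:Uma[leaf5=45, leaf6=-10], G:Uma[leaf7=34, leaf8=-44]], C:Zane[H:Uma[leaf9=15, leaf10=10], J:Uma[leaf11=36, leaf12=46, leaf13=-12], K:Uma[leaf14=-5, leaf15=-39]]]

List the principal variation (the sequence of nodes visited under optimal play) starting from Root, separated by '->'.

D (Uma): min(-13, -14) = -14
E (Uma): min(10, -45) = -45
A (Zane): max(-14, -45) = -14
F (Uma): min(45, -10) = -10
G (Uma): min(34, -44) = -44
B (Zane): max(-10, -44) = -10
H (Uma): min(15, 10) = 10
J (Uma): min(36, 46, -12) = -12
K (Uma): min(-5, -39) = -39
C (Zane): max(10, -12, -39) = 10
Root (Uma): min(-14, -10, 10) = -14
At Root, Uma picks A (lowest: -14).
At A, Zane picks D (highest: -14).
At D, Uma picks leaf2 (lowest: -14).
Terminal value -14.

Root -> A -> D -> leaf2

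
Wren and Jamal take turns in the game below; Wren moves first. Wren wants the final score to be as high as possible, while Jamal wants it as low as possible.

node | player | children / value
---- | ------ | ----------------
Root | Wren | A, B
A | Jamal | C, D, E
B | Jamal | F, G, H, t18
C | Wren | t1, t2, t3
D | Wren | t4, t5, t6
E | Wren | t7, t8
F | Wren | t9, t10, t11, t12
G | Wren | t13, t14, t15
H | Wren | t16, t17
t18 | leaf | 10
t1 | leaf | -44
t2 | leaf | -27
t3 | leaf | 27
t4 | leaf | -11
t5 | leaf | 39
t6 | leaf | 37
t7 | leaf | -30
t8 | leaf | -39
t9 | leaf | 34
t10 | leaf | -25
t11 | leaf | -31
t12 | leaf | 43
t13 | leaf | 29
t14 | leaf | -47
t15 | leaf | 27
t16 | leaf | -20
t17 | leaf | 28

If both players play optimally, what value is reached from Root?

10

C (Wren): max(-44, -27, 27) = 27
D (Wren): max(-11, 39, 37) = 39
E (Wren): max(-30, -39) = -30
A (Jamal): min(27, 39, -30) = -30
F (Wren): max(34, -25, -31, 43) = 43
G (Wren): max(29, -47, 27) = 29
H (Wren): max(-20, 28) = 28
B (Jamal): min(43, 29, 28, 10) = 10
Root (Wren): max(-30, 10) = 10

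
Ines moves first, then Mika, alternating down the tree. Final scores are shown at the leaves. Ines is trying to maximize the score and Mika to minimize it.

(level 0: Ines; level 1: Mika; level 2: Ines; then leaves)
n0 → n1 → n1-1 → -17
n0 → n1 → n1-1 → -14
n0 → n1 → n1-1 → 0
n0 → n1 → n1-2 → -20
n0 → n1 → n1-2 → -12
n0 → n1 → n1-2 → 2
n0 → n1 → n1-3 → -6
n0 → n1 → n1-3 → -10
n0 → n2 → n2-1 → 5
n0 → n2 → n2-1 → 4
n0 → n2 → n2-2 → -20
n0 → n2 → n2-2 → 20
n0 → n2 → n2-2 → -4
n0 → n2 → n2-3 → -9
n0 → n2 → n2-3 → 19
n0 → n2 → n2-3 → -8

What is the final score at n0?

n1-1 (Ines): max(-17, -14, 0) = 0
n1-2 (Ines): max(-20, -12, 2) = 2
n1-3 (Ines): max(-6, -10) = -6
n1 (Mika): min(0, 2, -6) = -6
n2-1 (Ines): max(5, 4) = 5
n2-2 (Ines): max(-20, 20, -4) = 20
n2-3 (Ines): max(-9, 19, -8) = 19
n2 (Mika): min(5, 20, 19) = 5
n0 (Ines): max(-6, 5) = 5

5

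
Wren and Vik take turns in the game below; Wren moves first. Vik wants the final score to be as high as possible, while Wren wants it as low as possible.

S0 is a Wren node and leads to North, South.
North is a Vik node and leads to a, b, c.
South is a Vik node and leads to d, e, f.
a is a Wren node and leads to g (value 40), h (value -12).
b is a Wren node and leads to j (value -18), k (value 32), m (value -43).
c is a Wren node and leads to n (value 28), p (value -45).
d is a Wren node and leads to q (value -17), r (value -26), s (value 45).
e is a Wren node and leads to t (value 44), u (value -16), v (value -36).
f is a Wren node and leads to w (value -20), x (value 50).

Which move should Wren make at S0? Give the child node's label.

a (Wren): min(40, -12) = -12
b (Wren): min(-18, 32, -43) = -43
c (Wren): min(28, -45) = -45
North (Vik): max(-12, -43, -45) = -12
d (Wren): min(-17, -26, 45) = -26
e (Wren): min(44, -16, -36) = -36
f (Wren): min(-20, 50) = -20
South (Vik): max(-26, -36, -20) = -20
S0 (Wren): min(-12, -20) = -20
Wren at S0 wants the lowest of {North=-12, South=-20}, so chooses South.

South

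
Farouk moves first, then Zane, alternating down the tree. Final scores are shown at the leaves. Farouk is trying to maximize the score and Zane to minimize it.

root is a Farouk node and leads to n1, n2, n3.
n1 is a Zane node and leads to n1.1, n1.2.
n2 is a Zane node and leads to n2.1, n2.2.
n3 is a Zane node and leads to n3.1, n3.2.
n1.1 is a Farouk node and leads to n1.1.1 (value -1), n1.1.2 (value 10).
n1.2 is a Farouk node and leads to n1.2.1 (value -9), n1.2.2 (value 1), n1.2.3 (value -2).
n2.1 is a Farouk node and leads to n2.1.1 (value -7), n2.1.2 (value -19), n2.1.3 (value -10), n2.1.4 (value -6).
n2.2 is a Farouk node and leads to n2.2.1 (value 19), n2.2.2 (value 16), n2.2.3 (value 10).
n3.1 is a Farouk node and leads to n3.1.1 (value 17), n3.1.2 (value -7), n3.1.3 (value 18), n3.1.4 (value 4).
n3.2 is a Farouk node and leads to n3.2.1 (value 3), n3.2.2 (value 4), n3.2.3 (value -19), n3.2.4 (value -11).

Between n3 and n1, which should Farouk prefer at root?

n3.1 (Farouk): max(17, -7, 18, 4) = 18
n3.2 (Farouk): max(3, 4, -19, -11) = 4
n3 (Zane): min(18, 4) = 4
n1.1 (Farouk): max(-1, 10) = 10
n1.2 (Farouk): max(-9, 1, -2) = 1
n1 (Zane): min(10, 1) = 1
Farouk prefers the higher value; n3=4, n1=1. n3 is better since 4 > 1.

n3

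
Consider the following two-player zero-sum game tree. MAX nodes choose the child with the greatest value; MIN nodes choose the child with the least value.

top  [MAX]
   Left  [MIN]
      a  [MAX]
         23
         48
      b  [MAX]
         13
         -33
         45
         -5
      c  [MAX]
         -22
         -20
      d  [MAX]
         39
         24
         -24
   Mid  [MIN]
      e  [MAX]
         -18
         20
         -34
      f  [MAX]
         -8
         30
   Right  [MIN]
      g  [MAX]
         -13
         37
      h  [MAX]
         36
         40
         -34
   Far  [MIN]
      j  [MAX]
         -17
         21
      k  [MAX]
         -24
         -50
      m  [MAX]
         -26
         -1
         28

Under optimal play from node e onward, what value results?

20

e (MAX): max(-18, 20, -34) = 20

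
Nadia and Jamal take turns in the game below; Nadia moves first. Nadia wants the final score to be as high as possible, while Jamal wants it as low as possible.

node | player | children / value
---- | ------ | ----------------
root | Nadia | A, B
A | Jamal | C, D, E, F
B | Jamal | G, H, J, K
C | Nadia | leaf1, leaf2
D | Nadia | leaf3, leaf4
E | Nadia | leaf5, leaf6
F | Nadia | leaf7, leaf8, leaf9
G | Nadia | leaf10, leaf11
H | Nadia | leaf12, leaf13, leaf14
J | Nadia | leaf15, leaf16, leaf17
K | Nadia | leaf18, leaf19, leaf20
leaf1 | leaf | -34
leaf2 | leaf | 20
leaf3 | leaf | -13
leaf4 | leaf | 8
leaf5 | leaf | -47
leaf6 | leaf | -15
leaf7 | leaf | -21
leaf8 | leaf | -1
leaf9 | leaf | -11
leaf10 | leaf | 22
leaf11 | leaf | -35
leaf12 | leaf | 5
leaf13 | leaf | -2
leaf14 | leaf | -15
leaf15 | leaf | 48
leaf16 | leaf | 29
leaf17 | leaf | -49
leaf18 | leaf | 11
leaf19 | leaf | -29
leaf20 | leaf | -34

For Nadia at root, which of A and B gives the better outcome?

C (Nadia): max(-34, 20) = 20
D (Nadia): max(-13, 8) = 8
E (Nadia): max(-47, -15) = -15
F (Nadia): max(-21, -1, -11) = -1
A (Jamal): min(20, 8, -15, -1) = -15
G (Nadia): max(22, -35) = 22
H (Nadia): max(5, -2, -15) = 5
J (Nadia): max(48, 29, -49) = 48
K (Nadia): max(11, -29, -34) = 11
B (Jamal): min(22, 5, 48, 11) = 5
Nadia prefers the higher value; A=-15, B=5. B is better since 5 > -15.

B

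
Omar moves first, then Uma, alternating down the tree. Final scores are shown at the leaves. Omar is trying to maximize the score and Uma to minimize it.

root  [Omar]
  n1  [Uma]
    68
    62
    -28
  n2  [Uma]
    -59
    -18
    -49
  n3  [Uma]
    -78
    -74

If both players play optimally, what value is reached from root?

-28

n1 (Uma): min(68, 62, -28) = -28
n2 (Uma): min(-59, -18, -49) = -59
n3 (Uma): min(-78, -74) = -78
root (Omar): max(-28, -59, -78) = -28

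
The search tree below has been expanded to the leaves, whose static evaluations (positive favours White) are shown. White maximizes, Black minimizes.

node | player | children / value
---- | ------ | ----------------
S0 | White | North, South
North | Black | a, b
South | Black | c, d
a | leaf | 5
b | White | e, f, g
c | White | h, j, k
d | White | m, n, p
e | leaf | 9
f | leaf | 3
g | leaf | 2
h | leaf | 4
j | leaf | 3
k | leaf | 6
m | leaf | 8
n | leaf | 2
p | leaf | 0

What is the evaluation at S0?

6

b (White): max(9, 3, 2) = 9
North (Black): min(5, 9) = 5
c (White): max(4, 3, 6) = 6
d (White): max(8, 2, 0) = 8
South (Black): min(6, 8) = 6
S0 (White): max(5, 6) = 6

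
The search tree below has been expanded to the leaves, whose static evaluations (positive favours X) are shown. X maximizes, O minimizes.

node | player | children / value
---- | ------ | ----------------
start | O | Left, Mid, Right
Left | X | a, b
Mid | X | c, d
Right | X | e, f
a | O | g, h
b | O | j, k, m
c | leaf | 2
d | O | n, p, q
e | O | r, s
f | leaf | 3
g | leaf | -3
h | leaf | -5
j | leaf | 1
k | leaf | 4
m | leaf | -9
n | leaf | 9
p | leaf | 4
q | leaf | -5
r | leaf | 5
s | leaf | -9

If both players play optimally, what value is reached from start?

a (O): min(-3, -5) = -5
b (O): min(1, 4, -9) = -9
Left (X): max(-5, -9) = -5
d (O): min(9, 4, -5) = -5
Mid (X): max(2, -5) = 2
e (O): min(5, -9) = -9
Right (X): max(-9, 3) = 3
start (O): min(-5, 2, 3) = -5

-5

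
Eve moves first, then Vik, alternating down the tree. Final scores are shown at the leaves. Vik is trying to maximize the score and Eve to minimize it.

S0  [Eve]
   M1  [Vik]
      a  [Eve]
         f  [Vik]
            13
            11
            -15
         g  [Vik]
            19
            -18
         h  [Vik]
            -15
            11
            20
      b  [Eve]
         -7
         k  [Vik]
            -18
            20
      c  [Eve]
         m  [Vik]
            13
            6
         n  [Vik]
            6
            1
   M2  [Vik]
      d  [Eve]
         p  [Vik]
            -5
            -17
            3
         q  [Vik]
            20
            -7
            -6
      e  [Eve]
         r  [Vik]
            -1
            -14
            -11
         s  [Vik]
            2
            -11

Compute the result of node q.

q (Vik): max(20, -7, -6) = 20

20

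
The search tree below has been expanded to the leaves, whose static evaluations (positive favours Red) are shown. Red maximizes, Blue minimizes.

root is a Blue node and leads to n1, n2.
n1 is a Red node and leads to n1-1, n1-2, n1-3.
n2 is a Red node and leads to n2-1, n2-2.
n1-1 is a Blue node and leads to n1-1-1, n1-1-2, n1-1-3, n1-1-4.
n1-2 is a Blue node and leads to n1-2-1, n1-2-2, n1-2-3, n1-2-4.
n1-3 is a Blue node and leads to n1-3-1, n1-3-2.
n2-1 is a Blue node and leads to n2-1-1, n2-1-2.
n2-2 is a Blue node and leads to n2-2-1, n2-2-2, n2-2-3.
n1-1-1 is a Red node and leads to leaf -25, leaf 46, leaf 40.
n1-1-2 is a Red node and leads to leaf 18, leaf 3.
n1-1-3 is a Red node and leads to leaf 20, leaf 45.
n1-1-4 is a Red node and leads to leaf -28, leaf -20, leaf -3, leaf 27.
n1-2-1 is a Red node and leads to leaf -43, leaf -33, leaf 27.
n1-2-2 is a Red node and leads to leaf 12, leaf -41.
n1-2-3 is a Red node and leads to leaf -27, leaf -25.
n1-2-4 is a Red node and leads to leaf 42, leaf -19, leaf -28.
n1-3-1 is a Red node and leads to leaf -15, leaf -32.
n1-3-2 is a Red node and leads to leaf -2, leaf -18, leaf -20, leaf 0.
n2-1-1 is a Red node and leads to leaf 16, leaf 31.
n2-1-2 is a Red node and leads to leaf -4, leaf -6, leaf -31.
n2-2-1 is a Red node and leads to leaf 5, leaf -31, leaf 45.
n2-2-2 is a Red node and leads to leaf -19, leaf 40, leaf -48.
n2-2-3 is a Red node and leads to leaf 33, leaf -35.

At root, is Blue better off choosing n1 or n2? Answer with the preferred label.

n1-1-1 (Red): max(-25, 46, 40) = 46
n1-1-2 (Red): max(18, 3) = 18
n1-1-3 (Red): max(20, 45) = 45
n1-1-4 (Red): max(-28, -20, -3, 27) = 27
n1-1 (Blue): min(46, 18, 45, 27) = 18
n1-2-1 (Red): max(-43, -33, 27) = 27
n1-2-2 (Red): max(12, -41) = 12
n1-2-3 (Red): max(-27, -25) = -25
n1-2-4 (Red): max(42, -19, -28) = 42
n1-2 (Blue): min(27, 12, -25, 42) = -25
n1-3-1 (Red): max(-15, -32) = -15
n1-3-2 (Red): max(-2, -18, -20, 0) = 0
n1-3 (Blue): min(-15, 0) = -15
n1 (Red): max(18, -25, -15) = 18
n2-1-1 (Red): max(16, 31) = 31
n2-1-2 (Red): max(-4, -6, -31) = -4
n2-1 (Blue): min(31, -4) = -4
n2-2-1 (Red): max(5, -31, 45) = 45
n2-2-2 (Red): max(-19, 40, -48) = 40
n2-2-3 (Red): max(33, -35) = 33
n2-2 (Blue): min(45, 40, 33) = 33
n2 (Red): max(-4, 33) = 33
Blue prefers the lower value; n1=18, n2=33. n1 is better since 18 < 33.

n1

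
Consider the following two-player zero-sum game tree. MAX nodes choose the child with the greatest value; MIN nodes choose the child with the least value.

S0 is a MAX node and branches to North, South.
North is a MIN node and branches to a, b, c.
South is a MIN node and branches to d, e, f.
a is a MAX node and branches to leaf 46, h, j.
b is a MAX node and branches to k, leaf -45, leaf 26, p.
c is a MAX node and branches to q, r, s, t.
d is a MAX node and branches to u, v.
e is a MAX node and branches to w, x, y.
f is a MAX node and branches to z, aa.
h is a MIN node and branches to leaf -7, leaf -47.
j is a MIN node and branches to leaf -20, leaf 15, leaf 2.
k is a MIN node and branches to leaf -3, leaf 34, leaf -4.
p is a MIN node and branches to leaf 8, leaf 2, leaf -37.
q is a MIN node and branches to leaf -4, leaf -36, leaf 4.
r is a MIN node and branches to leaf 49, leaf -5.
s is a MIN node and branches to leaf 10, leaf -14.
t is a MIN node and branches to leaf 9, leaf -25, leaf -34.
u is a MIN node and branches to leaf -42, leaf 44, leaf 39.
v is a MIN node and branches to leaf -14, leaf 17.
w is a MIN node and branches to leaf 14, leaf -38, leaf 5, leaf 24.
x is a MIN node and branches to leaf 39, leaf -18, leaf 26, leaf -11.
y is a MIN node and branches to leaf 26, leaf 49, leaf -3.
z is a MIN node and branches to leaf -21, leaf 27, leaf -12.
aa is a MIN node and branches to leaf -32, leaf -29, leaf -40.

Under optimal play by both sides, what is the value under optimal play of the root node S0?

-5

h (MIN): min(-7, -47) = -47
j (MIN): min(-20, 15, 2) = -20
a (MAX): max(46, -47, -20) = 46
k (MIN): min(-3, 34, -4) = -4
p (MIN): min(8, 2, -37) = -37
b (MAX): max(-4, -45, 26, -37) = 26
q (MIN): min(-4, -36, 4) = -36
r (MIN): min(49, -5) = -5
s (MIN): min(10, -14) = -14
t (MIN): min(9, -25, -34) = -34
c (MAX): max(-36, -5, -14, -34) = -5
North (MIN): min(46, 26, -5) = -5
u (MIN): min(-42, 44, 39) = -42
v (MIN): min(-14, 17) = -14
d (MAX): max(-42, -14) = -14
w (MIN): min(14, -38, 5, 24) = -38
x (MIN): min(39, -18, 26, -11) = -18
y (MIN): min(26, 49, -3) = -3
e (MAX): max(-38, -18, -3) = -3
z (MIN): min(-21, 27, -12) = -21
aa (MIN): min(-32, -29, -40) = -40
f (MAX): max(-21, -40) = -21
South (MIN): min(-14, -3, -21) = -21
S0 (MAX): max(-5, -21) = -5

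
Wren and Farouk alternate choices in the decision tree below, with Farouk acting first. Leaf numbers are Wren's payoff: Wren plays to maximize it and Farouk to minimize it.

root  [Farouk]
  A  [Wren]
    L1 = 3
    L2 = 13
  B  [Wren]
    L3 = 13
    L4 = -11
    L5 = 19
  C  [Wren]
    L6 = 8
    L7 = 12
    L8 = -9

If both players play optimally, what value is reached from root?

A (Wren): max(3, 13) = 13
B (Wren): max(13, -11, 19) = 19
C (Wren): max(8, 12, -9) = 12
root (Farouk): min(13, 19, 12) = 12

12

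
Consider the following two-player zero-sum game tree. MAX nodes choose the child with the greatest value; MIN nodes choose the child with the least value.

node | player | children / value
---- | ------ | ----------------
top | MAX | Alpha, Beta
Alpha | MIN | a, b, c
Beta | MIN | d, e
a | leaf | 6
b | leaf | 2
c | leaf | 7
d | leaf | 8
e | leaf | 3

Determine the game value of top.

3

Alpha (MIN): min(6, 2, 7) = 2
Beta (MIN): min(8, 3) = 3
top (MAX): max(2, 3) = 3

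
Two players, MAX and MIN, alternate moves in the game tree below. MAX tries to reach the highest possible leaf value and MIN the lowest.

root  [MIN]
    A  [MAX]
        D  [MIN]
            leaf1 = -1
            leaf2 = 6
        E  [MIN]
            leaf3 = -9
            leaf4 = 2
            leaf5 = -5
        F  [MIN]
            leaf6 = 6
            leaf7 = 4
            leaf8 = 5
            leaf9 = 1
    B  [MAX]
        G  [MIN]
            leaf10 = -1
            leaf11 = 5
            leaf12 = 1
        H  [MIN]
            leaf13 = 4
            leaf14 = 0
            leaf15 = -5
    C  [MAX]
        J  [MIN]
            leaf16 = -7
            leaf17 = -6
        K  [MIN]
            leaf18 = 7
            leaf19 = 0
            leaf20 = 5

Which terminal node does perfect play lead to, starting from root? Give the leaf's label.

leaf10

D (MIN): min(-1, 6) = -1
E (MIN): min(-9, 2, -5) = -9
F (MIN): min(6, 4, 5, 1) = 1
A (MAX): max(-1, -9, 1) = 1
G (MIN): min(-1, 5, 1) = -1
H (MIN): min(4, 0, -5) = -5
B (MAX): max(-1, -5) = -1
J (MIN): min(-7, -6) = -7
K (MIN): min(7, 0, 5) = 0
C (MAX): max(-7, 0) = 0
root (MIN): min(1, -1, 0) = -1
At root, MIN picks B (lowest: -1).
At B, MAX picks G (highest: -1).
At G, MIN picks leaf10 (lowest: -1).
Terminal value -1.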